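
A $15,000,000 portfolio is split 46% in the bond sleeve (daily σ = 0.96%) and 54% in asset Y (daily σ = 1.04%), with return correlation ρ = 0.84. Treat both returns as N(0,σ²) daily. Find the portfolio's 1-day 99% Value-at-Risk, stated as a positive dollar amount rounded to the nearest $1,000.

$336,000

σ_p² = 0.46²·0.96² + 0.54²·1.04² + 2·0.84·0.46·0.54·0.96·1.04 = 0.9270 (%²).
σ_p = √0.9270 = 0.963%.
At 99%, z = 2.326.
VaR = 2.326 × 0.963% = 2.240%; on $15,000,000 that is $336,000.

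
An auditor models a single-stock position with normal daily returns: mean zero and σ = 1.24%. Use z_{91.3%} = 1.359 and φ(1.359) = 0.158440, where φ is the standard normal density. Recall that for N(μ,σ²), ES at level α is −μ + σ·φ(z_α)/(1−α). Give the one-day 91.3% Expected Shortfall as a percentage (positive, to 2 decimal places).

2.26%

Tail multiplier: φ(z)/(1−α) = 0.158440 / 0.087 = 1.821.
ES = 1.24% × 1.821 = 2.258%.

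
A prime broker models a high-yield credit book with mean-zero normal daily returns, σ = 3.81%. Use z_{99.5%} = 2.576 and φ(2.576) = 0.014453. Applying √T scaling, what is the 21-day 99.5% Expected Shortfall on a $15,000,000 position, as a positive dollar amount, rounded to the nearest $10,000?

$7,570,000

σ_{21d} = 3.81% × √21 = 17.460%.
ES multiplier = φ(z)/(1−α) = 0.014453/0.005 = 2.891.
ES = 17.460% × 2.891 = 50.477%; on $15,000,000: $7,571,550.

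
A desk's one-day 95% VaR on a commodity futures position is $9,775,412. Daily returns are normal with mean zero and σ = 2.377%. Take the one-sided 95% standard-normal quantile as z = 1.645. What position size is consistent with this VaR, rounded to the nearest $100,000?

$250,000,000

VaR as a fraction of value: z·σ = 1.645 × 2.377% = 3.91017%.
Position = $9,775,412 / 0.0391017 = $249,999,987.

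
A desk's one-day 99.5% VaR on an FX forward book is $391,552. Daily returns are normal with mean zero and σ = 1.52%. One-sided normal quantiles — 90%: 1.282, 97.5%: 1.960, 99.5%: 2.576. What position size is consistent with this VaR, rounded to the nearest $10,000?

$10,000,000

VaR as a fraction of value: z·σ = 2.576 × 1.52% = 3.91552%.
Position = $391,552 / 0.0391552 = $10,000,000.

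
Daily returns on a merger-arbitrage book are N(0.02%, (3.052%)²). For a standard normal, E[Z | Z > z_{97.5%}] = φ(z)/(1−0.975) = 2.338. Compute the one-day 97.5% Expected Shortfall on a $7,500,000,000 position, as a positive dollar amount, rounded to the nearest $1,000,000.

ES = −(0.02%) + 3.052% × 2.338 = 7.116%.
On $7,500,000,000: 0.07116 × $7,500,000,000 = $533,700,000.

$534,000,000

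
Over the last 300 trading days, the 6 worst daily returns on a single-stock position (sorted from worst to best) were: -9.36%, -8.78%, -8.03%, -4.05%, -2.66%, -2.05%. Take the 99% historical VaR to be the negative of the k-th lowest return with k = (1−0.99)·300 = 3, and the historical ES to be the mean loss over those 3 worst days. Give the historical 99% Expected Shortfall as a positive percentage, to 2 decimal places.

The 3 worst returns sum to -26.17%.
ES = −(-26.17%) / 3 = 8.7233…% ≈ 8.72%.

8.72%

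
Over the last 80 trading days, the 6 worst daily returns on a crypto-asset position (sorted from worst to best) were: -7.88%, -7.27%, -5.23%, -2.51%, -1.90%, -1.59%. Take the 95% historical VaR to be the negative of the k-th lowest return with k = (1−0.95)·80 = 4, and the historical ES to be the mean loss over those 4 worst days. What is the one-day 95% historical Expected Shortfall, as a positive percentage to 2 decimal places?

5.72%

The 4 worst returns sum to -22.89%.
ES = −(-22.89%) / 4 = 5.7225% ≈ 5.72%.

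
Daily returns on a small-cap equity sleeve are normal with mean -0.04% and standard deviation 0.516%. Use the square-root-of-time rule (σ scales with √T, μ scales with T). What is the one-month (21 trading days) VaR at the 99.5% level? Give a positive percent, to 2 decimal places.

6.93%

At 99.5%, z = 2.576.
σ_{21d} = 0.516% × √21 = 2.365%; μ_{21d} = 21 × -0.04% = -0.840%.
VaR = −(-0.840%) + 2.576 × 2.365% = 6.932%.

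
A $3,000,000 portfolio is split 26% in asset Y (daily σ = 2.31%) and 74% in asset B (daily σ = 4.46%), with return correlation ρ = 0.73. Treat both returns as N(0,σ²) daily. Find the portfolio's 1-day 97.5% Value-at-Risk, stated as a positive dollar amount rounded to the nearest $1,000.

σ_p² = 0.26²·2.31² + 0.74²·4.46² + 2·0.73·0.26·0.74·2.31·4.46 = 14.1474 (%²).
σ_p = √14.1474 = 3.761%.
At 97.5%, z = 1.960.
VaR = 1.960 × 3.761% = 7.372%; on $3,000,000 that is $221,160.

$221,000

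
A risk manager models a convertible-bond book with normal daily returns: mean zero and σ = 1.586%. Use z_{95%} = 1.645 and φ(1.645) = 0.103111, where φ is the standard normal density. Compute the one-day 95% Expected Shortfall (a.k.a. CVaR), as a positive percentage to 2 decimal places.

Tail multiplier: φ(z)/(1−α) = 0.103111 / 0.05 = 2.062.
ES = 1.586% × 2.062 = 3.270%.

3.27%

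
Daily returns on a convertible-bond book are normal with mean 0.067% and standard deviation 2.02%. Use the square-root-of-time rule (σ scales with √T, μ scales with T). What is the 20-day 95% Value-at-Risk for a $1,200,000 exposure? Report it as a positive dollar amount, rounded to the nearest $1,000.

At 95%, z = 1.645.
σ_{20d} = 2.02% × √20 = 9.034%; μ_{20d} = 20 × 0.067% = 1.340%.
VaR = −(1.340%) + 1.645 × 9.034% = 13.521%.
On $1,200,000: 0.13521 × $1,200,000 = $162,252.

$162,000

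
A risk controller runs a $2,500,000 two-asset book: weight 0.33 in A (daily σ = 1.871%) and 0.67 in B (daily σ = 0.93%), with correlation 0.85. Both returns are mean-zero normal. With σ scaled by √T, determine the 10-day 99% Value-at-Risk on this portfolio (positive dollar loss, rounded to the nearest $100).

σ_p = √(0.33²·1.871² + 0.67²·0.93² + 2·0.85·0.33·0.67·1.871·0.93) = 1.193%.
σ_{10d} = 1.193% × √10 = 3.773%.
z(99%) = 2.326.
VaR = 2.326 × 3.773% = 8.776%; on $2,500,000 that is $219,400.

$219,400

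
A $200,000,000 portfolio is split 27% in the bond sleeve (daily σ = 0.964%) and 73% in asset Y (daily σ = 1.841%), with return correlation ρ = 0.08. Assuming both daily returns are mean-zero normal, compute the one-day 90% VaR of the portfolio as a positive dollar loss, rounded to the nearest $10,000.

σ_p² = 0.27²·0.964² + 0.73²·1.841² + 2·0.08·0.27·0.73·0.964·1.841 = 1.9299 (%²).
σ_p = √1.9299 = 1.389%.
At 90%, z = 1.282.
VaR = 1.282 × 1.389% = 1.781%; on $200,000,000 that is $3,562,000.

$3,560,000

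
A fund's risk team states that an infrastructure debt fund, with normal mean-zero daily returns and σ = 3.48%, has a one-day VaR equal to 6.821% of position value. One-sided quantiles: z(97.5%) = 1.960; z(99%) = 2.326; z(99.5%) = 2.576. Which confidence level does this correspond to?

Implied z = VaR/σ = 6.821 / 3.48 = 1.960.
This matches z(97.5%) = 1.960.

97.5%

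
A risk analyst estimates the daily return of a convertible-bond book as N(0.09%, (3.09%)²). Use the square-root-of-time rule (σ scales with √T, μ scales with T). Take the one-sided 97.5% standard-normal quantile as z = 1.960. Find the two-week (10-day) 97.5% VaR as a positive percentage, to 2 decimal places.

σ_{10d} = 3.09% × √10 = 9.771%; μ_{10d} = 10 × 0.09% = 0.900%.
VaR = −(0.900%) + 1.960 × 9.771% = 18.251%.

18.25%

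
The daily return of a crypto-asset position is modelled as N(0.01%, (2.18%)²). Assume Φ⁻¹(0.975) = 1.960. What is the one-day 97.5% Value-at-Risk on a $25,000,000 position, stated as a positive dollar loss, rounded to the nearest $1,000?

VaR = −μ + z·σ = −(0.01%) + 1.960 × 2.18% = 4.263%.
On $25,000,000: 0.04263 × $25,000,000 = $1,065,750.

$1,066,000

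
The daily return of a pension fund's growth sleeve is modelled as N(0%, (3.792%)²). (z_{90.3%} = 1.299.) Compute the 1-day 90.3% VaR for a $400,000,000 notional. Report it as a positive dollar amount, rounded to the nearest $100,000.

$19,700,000

VaR = z·σ = 1.299 × 3.792% = 4.926%.
On $400,000,000: 0.04926 × $400,000,000 = $19,704,000.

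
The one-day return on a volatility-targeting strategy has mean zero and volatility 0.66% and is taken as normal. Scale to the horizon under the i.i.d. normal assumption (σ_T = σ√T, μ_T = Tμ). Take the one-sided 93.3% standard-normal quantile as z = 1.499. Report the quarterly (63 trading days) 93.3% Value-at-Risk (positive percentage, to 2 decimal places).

σ_{63d} = 0.66% × √63 = 5.239%.
VaR = 1.499 × 5.239% = 7.853%.

7.85%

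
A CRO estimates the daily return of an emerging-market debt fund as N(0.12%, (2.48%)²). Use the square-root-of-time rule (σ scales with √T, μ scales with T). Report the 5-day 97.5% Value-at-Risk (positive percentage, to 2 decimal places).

At 97.5%, z = 1.960.
σ_{5d} = 2.48% × √5 = 5.545%; μ_{5d} = 5 × 0.12% = 0.600%.
VaR = −(0.600%) + 1.960 × 5.545% = 10.268%.

10.27%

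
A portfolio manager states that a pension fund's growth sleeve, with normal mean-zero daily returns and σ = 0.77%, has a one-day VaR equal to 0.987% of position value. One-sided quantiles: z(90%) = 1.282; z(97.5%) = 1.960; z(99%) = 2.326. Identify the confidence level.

Implied z = VaR/σ = 0.987 / 0.77 = 1.282.
This matches z(90%) = 1.282.

90%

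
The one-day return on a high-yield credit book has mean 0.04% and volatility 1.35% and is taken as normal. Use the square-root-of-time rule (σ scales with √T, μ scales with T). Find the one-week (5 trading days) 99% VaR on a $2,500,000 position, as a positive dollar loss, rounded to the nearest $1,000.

At 99%, z = 2.326.
σ_{5d} = 1.35% × √5 = 3.019%; μ_{5d} = 5 × 0.04% = 0.200%.
VaR = −(0.200%) + 2.326 × 3.019% = 6.822%.
On $2,500,000: 0.06822 × $2,500,000 = $170,550.

$171,000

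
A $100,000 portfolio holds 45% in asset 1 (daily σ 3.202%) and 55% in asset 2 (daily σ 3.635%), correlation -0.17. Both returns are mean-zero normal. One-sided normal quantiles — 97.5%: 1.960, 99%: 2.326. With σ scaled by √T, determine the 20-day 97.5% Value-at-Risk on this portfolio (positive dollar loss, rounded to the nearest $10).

σ_p = √(0.45²·3.202² + 0.55²·3.635² + 2·-0.17·0.45·0.55·3.202·3.635) = 2.257%.
σ_{20d} = 2.257% × √20 = 10.094%.
VaR = 1.960 × 10.094% = 19.784%; on $100,000 that is $19,784.

$19,780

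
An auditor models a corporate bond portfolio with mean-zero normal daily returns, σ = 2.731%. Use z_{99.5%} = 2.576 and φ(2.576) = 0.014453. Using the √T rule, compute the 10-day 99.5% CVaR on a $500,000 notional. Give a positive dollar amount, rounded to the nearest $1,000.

σ_{10d} = 2.731% × √10 = 8.636%.
ES multiplier = φ(z)/(1−α) = 0.014453/0.005 = 2.891.
ES = 8.636% × 2.891 = 24.967%; on $500,000: $124,835.

$125,000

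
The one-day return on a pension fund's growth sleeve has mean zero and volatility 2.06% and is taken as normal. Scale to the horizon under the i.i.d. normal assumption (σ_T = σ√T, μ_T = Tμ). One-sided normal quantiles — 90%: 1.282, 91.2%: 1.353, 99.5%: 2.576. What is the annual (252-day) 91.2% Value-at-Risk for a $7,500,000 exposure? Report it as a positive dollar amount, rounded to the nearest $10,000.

$3,320,000

σ_{252d} = 2.06% × √252 = 32.701%.
VaR = 1.353 × 32.701% = 44.244%.
On $7,500,000: 0.44244 × $7,500,000 = $3,318,300.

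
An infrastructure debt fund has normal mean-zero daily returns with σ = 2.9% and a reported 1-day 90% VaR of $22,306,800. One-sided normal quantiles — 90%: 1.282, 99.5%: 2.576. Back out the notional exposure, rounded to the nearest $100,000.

$600,000,000

VaR as a fraction of value: z·σ = 1.282 × 2.9% = 3.7178%.
Position = $22,306,800 / 0.037178 = $600,000,000.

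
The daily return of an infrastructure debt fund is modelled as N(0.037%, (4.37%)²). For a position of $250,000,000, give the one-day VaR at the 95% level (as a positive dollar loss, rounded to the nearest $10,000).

$17,880,000

At 95% one-sided, z = 1.645.
VaR = −μ + z·σ = −(0.037%) + 1.645 × 4.37% = 7.152%.
On $250,000,000: 0.07152 × $250,000,000 = $17,880,000.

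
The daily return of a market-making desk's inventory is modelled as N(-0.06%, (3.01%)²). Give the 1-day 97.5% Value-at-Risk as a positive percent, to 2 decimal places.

5.96%

At 97.5% one-sided, z = 1.960.
VaR = −μ + z·σ = −(-0.06%) + 1.960 × 3.01% = 5.960%.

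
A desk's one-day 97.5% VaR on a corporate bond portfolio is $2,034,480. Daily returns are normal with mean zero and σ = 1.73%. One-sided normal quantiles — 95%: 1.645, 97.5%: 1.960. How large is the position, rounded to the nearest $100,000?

$60,000,000

VaR as a fraction of value: z·σ = 1.960 × 1.73% = 3.3908%.
Position = $2,034,480 / 0.033908 = $60,000,000.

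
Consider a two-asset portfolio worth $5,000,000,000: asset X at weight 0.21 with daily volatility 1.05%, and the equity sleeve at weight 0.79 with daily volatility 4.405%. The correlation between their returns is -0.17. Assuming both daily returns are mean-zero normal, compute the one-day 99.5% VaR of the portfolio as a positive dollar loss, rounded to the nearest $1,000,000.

σ_p² = 0.21²·1.05² + 0.79²·4.405² + 2·-0.17·0.21·0.79·1.05·4.405 = 11.8978 (%²).
σ_p = √11.8978 = 3.449%.
At 99.5%, z = 2.576.
VaR = 2.576 × 3.449% = 8.885%; on $5,000,000,000 that is $444,250,000.

$444,000,000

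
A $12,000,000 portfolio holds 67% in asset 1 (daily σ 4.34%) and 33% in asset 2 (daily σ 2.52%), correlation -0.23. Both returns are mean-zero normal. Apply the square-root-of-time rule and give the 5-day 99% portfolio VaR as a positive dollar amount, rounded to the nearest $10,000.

σ_p = √(0.67²·4.34² + 0.33²·2.52² + 2·-0.23·0.67·0.33·4.34·2.52) = 2.835%.
σ_{5d} = 2.835% × √5 = 6.339%.
z(99%) = 2.326.
VaR = 2.326 × 6.339% = 14.745%; on $12,000,000 that is $1,769,400.

$1,770,000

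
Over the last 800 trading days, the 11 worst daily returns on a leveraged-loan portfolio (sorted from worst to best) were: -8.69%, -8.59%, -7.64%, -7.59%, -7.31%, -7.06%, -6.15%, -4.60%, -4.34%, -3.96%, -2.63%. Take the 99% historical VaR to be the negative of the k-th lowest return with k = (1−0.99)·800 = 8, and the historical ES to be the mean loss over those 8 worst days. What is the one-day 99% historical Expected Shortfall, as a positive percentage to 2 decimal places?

The 8 worst returns sum to -57.63%.
ES = −(-57.63%) / 8 = 7.20375% ≈ 7.20%.

7.20%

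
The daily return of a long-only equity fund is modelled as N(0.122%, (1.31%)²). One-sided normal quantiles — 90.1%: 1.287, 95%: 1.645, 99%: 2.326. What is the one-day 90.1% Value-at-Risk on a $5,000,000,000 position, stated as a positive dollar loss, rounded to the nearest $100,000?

$78,200,000

VaR = −μ + z·σ = −(0.122%) + 1.287 × 1.31% = 1.564%.
On $5,000,000,000: 0.01564 × $5,000,000,000 = $78,200,000.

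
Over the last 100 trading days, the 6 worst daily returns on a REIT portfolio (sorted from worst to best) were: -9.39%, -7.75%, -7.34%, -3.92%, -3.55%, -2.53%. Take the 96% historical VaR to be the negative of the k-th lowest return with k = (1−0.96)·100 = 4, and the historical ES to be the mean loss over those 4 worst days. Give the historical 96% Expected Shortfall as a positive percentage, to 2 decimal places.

7.10%

The 4 worst returns sum to -28.40%.
ES = −(-28.40%) / 4 = 7.1% ≈ 7.10%.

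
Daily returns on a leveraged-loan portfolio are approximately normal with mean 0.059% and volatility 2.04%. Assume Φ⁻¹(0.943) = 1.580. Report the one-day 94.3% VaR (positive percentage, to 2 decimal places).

3.16%

VaR = −μ + z·σ = −(0.059%) + 1.580 × 2.04% = 3.164%.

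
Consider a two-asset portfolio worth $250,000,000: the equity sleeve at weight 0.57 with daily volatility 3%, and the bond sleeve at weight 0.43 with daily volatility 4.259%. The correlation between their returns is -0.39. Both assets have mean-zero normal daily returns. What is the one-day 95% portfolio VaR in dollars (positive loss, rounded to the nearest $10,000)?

$8,050,000

σ_p² = 0.57²·3² + 0.43²·4.259² + 2·-0.39·0.57·0.43·3·4.259 = 3.8353 (%²).
σ_p = √3.8353 = 1.958%.
At 95%, z = 1.645.
VaR = 1.645 × 1.958% = 3.221%; on $250,000,000 that is $8,052,500.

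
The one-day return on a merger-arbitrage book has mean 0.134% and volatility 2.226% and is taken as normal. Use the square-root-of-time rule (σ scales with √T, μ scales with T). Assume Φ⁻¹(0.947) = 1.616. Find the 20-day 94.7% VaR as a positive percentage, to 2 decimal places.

σ_{20d} = 2.226% × √20 = 9.955%; μ_{20d} = 20 × 0.134% = 2.680%.
VaR = −(2.680%) + 1.616 × 9.955% = 13.407%.

13.41%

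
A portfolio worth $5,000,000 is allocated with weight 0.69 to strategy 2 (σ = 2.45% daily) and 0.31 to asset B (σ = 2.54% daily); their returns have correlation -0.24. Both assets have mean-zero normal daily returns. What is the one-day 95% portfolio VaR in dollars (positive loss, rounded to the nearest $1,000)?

σ_p² = 0.69²·2.45² + 0.31²·2.54² + 2·-0.24·0.69·0.31·2.45·2.54 = 2.8389 (%²).
σ_p = √2.8389 = 1.685%.
At 95%, z = 1.645.
VaR = 1.645 × 1.685% = 2.772%; on $5,000,000 that is $138,600.

$139,000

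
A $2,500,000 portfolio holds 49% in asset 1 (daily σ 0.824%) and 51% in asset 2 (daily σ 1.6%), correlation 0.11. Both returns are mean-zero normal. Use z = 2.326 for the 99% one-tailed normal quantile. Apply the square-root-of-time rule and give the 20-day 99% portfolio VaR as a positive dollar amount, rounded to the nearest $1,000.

$247,000

σ_p = √(0.49²·0.824² + 0.51²·1.6² + 2·0.11·0.49·0.51·0.824·1.6) = 0.949%.
σ_{20d} = 0.949% × √20 = 4.244%.
VaR = 2.326 × 4.244% = 9.872%; on $2,500,000 that is $246,800.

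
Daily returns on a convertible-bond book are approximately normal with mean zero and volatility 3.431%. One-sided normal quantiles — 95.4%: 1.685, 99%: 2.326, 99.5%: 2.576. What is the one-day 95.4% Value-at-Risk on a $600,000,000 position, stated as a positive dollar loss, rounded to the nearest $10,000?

VaR = z·σ = 1.685 × 3.431% = 5.781%.
On $600,000,000: 0.05781 × $600,000,000 = $34,686,000.

$34,690,000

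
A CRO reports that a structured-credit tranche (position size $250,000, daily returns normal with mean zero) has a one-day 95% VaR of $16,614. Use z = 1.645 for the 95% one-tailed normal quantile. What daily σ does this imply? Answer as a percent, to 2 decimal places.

4.04%

VaR as a fraction: $16,614 / $250,000 = 6.646%.
σ = VaR / z = 6.646% / 1.645 = 4.040%.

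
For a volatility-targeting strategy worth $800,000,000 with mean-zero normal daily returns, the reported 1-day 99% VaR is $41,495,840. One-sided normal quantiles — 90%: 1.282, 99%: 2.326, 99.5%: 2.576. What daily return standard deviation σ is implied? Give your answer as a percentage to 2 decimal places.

VaR as a fraction: $41,495,840 / $800,000,000 = 5.187%.
σ = VaR / z = 5.187% / 2.326 = 2.230%.

2.23%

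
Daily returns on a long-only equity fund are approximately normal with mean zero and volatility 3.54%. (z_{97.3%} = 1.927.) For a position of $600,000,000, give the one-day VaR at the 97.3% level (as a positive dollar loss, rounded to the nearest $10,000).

VaR = z·σ = 1.927 × 3.54% = 6.822%.
On $600,000,000: 0.06822 × $600,000,000 = $40,932,000.

$40,930,000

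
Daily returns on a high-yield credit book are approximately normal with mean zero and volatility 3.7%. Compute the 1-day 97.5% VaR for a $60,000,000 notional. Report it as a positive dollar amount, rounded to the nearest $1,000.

$4,351,000

At 97.5% one-sided, z = 1.960.
VaR = z·σ = 1.960 × 3.7% = 7.252%.
On $60,000,000: 0.07252 × $60,000,000 = $4,351,200.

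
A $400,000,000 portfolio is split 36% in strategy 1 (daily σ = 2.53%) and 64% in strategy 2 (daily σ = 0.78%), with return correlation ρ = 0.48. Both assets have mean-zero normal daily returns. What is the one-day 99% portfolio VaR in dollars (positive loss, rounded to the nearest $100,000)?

$11,500,000

σ_p² = 0.36²·2.53² + 0.64²·0.78² + 2·0.48·0.36·0.64·2.53·0.78 = 1.5152 (%²).
σ_p = √1.5152 = 1.231%.
At 99%, z = 2.326.
VaR = 2.326 × 1.231% = 2.863%; on $400,000,000 that is $11,452,000.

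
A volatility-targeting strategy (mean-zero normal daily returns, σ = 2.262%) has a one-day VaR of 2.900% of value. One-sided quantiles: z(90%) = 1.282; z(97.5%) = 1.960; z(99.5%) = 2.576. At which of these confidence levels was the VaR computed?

Implied z = VaR/σ = 2.900 / 2.262 = 1.282.
This matches z(90%) = 1.282.

90%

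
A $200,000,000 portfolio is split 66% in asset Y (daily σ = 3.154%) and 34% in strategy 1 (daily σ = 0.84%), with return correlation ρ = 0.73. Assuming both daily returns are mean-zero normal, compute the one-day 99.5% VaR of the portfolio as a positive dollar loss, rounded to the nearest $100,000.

$11,800,000

σ_p² = 0.66²·3.154² + 0.34²·0.84² + 2·0.73·0.66·0.34·3.154·0.84 = 5.2828 (%²).
σ_p = √5.2828 = 2.298%.
At 99.5%, z = 2.576.
VaR = 2.576 × 2.298% = 5.920%; on $200,000,000 that is $11,840,000.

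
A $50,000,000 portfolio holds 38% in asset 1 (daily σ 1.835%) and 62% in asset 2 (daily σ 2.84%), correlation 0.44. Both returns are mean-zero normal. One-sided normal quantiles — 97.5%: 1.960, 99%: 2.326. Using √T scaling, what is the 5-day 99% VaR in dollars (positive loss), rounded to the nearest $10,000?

σ_p = √(0.38²·1.835² + 0.62²·2.84² + 2·0.44·0.38·0.62·1.835·2.84) = 2.160%.
σ_{5d} = 2.160% × √5 = 4.830%.
VaR = 2.326 × 4.830% = 11.235%; on $50,000,000 that is $5,617,500.

$5,620,000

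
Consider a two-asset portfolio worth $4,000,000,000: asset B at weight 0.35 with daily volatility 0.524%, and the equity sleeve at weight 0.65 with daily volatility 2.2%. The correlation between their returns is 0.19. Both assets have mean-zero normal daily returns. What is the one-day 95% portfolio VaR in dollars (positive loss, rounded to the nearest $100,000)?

σ_p² = 0.35²·0.524² + 0.65²·2.2² + 2·0.19·0.35·0.65·0.524·2.2 = 2.1782 (%²).
σ_p = √2.1782 = 1.476%.
At 95%, z = 1.645.
VaR = 1.645 × 1.476% = 2.428%; on $4,000,000,000 that is $97,120,000.

$97,100,000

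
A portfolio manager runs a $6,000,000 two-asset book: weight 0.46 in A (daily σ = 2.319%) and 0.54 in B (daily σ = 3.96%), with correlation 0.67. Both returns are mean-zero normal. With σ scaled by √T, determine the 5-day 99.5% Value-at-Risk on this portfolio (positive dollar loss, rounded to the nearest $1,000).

$1,023,000

σ_p = √(0.46²·2.319² + 0.54²·3.96² + 2·0.67·0.46·0.54·2.319·3.96) = 2.961%.
σ_{5d} = 2.961% × √5 = 6.621%.
z(99.5%) = 2.576.
VaR = 2.576 × 6.621% = 17.056%; on $6,000,000 that is $1,023,360.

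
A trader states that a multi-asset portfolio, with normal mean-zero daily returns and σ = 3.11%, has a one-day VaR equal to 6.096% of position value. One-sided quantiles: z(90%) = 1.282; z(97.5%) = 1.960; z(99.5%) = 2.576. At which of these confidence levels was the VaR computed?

97.5%

Implied z = VaR/σ = 6.096 / 3.11 = 1.960.
This matches z(97.5%) = 1.960.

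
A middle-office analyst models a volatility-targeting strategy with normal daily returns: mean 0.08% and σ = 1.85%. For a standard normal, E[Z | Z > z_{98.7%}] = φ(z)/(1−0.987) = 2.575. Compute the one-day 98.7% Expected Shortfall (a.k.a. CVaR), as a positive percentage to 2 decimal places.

4.68%

ES = −(0.08%) + 1.85% × 2.575 = 4.684%.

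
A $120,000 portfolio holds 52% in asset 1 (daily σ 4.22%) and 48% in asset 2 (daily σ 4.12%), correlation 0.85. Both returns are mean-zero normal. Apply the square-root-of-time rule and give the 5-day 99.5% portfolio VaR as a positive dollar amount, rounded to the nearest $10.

$27,740

σ_p = √(0.52²·4.22² + 0.48²·4.12² + 2·0.85·0.52·0.48·4.22·4.12) = 4.013%.
σ_{5d} = 4.013% × √5 = 8.973%.
z(99.5%) = 2.576.
VaR = 2.576 × 8.973% = 23.114%; on $120,000 that is $27,737.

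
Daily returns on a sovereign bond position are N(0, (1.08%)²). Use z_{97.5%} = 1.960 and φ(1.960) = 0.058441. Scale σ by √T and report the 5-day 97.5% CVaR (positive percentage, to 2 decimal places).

σ_{5d} = 1.08% × √5 = 2.415%.
ES multiplier = φ(z)/(1−α) = 0.058441/0.025 = 2.338.
ES = 2.415% × 2.338 = 5.646%.

5.65%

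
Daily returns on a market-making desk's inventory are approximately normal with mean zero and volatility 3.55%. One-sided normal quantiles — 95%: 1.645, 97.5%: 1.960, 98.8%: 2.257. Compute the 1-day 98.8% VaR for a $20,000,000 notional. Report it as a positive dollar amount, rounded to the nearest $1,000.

$1,602,000

VaR = z·σ = 2.257 × 3.55% = 8.012%.
On $20,000,000: 0.08012 × $20,000,000 = $1,602,400.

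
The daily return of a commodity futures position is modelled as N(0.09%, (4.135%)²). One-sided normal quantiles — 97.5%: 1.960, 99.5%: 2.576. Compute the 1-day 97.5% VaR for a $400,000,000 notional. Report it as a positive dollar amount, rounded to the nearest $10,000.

$32,060,000

VaR = −μ + z·σ = −(0.09%) + 1.960 × 4.135% = 8.015%.
On $400,000,000: 0.08015 × $400,000,000 = $32,060,000.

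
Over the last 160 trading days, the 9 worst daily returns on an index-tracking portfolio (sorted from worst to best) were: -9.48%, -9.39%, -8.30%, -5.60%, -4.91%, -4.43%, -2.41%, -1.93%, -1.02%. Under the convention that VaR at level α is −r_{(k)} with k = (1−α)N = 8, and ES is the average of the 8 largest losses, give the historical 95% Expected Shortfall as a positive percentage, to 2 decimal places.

5.81%

The 8 worst returns sum to -46.45%.
ES = −(-46.45%) / 8 = 5.80625% ≈ 5.81%.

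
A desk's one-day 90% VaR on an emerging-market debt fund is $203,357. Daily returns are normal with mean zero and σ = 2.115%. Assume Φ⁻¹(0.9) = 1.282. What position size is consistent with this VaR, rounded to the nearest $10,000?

VaR as a fraction of value: z·σ = 1.282 × 2.115% = 2.71143%.
Position = $203,357 / 0.0271143 = $7,499,991.

$7,500,000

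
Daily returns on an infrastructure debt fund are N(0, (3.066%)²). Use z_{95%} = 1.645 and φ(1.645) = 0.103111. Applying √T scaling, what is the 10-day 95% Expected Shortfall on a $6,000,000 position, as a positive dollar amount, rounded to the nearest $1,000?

$1,200,000

σ_{10d} = 3.066% × √10 = 9.696%.
ES multiplier = φ(z)/(1−α) = 0.103111/0.05 = 2.062.
ES = 9.696% × 2.062 = 19.993%; on $6,000,000: $1,199,580.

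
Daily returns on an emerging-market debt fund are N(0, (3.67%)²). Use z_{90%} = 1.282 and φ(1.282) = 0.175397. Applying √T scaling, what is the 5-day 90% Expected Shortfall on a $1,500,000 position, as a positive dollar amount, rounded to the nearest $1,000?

σ_{5d} = 3.67% × √5 = 8.206%.
ES multiplier = φ(z)/(1−α) = 0.175397/0.1 = 1.754.
ES = 8.206% × 1.754 = 14.393%; on $1,500,000: $215,895.

$216,000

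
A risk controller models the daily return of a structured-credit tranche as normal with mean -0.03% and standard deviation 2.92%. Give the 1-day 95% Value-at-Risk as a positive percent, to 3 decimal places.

4.833%

At 95% one-sided, z = 1.645.
VaR = −μ + z·σ = −(-0.03%) + 1.645 × 2.92% = 4.833%.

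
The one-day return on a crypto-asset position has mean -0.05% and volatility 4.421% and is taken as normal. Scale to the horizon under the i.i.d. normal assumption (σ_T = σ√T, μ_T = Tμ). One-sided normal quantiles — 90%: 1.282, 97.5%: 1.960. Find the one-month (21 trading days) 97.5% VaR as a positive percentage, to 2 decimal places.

σ_{21d} = 4.421% × √21 = 20.260%; μ_{21d} = 21 × -0.05% = -1.050%.
VaR = −(-1.050%) + 1.960 × 20.260% = 40.760%.

40.76%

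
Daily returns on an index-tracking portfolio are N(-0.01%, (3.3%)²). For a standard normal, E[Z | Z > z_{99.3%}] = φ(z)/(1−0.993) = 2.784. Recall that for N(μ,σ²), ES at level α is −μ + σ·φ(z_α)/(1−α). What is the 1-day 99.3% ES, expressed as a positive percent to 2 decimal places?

9.20%

ES = −(-0.01%) + 3.3% × 2.784 = 9.197%.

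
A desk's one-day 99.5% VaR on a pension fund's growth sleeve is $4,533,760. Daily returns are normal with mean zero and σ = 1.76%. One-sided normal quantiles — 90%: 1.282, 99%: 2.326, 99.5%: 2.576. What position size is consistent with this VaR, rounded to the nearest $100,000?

$100,000,000

VaR as a fraction of value: z·σ = 2.576 × 1.76% = 4.53376%.
Position = $4,533,760 / 0.0453376 = $100,000,000.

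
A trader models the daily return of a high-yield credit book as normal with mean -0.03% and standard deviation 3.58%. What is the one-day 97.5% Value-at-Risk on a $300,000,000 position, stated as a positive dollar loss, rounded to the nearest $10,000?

At 97.5% one-sided, z = 1.960.
VaR = −μ + z·σ = −(-0.03%) + 1.960 × 3.58% = 7.047%.
On $300,000,000: 0.07047 × $300,000,000 = $21,141,000.

$21,140,000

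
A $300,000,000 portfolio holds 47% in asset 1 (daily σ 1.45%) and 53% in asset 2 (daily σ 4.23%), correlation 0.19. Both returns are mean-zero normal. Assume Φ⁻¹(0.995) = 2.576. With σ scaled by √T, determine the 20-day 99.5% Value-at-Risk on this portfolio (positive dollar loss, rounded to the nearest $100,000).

$85,200,000

σ_p = √(0.47²·1.45² + 0.53²·4.23² + 2·0.19·0.47·0.53·1.45·4.23) = 2.464%.
σ_{20d} = 2.464% × √20 = 11.019%.
VaR = 2.576 × 11.019% = 28.385%; on $300,000,000 that is $85,155,000.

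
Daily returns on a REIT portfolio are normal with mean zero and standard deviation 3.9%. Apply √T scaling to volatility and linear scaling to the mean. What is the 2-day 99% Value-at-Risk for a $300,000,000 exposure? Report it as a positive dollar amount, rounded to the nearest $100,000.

$38,500,000

At 99%, z = 2.326.
σ_{2d} = 3.9% × √2 = 5.515%.
VaR = 2.326 × 5.515% = 12.828%.
On $300,000,000: 0.12828 × $300,000,000 = $38,484,000.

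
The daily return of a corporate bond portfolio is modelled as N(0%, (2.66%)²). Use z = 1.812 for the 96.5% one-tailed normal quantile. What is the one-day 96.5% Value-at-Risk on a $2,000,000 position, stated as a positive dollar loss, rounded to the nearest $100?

VaR = z·σ = 1.812 × 2.66% = 4.820%.
On $2,000,000: 0.04820 × $2,000,000 = $96,400.

$96,400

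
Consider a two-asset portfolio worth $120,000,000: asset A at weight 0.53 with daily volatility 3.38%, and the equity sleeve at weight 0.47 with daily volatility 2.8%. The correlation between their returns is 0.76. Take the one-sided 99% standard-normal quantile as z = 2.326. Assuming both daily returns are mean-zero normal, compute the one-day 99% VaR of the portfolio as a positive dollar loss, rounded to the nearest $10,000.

σ_p² = 0.53²·3.38² + 0.47²·2.8² + 2·0.76·0.53·0.47·3.38·2.8 = 8.5243 (%²).
σ_p = √8.5243 = 2.920%.
VaR = 2.326 × 2.920% = 6.792%; on $120,000,000 that is $8,150,400.

$8,150,000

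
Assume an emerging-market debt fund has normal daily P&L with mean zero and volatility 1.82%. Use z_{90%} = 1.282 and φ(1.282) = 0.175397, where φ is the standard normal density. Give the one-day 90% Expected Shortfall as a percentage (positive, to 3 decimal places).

Tail multiplier: φ(z)/(1−α) = 0.175397 / 0.1 = 1.754.
ES = 1.82% × 1.754 = 3.192%.

3.192%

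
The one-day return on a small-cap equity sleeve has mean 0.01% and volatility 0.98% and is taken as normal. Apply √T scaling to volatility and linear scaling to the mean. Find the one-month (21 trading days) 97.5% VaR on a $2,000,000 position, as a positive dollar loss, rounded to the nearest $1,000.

At 97.5%, z = 1.960.
σ_{21d} = 0.98% × √21 = 4.491%; μ_{21d} = 21 × 0.01% = 0.210%.
VaR = −(0.210%) + 1.960 × 4.491% = 8.592%.
On $2,000,000: 0.08592 × $2,000,000 = $171,840.

$172,000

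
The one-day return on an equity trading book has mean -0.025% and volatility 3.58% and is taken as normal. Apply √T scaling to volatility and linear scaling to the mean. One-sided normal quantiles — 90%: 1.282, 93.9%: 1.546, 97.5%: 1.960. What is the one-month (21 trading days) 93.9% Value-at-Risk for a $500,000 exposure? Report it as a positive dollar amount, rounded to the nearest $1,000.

$129,000

σ_{21d} = 3.58% × √21 = 16.406%; μ_{21d} = 21 × -0.025% = -0.525%.
VaR = −(-0.525%) + 1.546 × 16.406% = 25.889%.
On $500,000: 0.25889 × $500,000 = $129,445.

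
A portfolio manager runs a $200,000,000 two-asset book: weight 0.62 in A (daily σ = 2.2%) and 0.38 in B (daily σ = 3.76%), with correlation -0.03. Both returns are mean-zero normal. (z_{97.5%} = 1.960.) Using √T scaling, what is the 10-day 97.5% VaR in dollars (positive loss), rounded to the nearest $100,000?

$24,100,000

σ_p = √(0.62²·2.2² + 0.38²·3.76² + 2·-0.03·0.62·0.38·2.2·3.76) = 1.946%.
σ_{10d} = 1.946% × √10 = 6.154%.
VaR = 1.960 × 6.154% = 12.062%; on $200,000,000 that is $24,124,000.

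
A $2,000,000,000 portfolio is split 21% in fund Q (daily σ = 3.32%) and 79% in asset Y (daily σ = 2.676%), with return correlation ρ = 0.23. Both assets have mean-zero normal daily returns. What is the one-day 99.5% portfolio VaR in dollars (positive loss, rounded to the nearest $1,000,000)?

σ_p² = 0.21²·3.32² + 0.79²·2.676² + 2·0.23·0.21·0.79·3.32·2.676 = 5.6333 (%²).
σ_p = √5.6333 = 2.373%.
At 99.5%, z = 2.576.
VaR = 2.576 × 2.373% = 6.113%; on $2,000,000,000 that is $122,260,000.

$122,000,000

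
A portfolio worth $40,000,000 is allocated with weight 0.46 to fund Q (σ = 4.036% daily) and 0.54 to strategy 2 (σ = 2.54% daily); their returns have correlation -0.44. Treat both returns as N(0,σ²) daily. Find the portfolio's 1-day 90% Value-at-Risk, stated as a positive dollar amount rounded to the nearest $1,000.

σ_p² = 0.46²·4.036² + 0.54²·2.54² + 2·-0.44·0.46·0.54·4.036·2.54 = 3.0872 (%²).
σ_p = √3.0872 = 1.757%.
At 90%, z = 1.282.
VaR = 1.282 × 1.757% = 2.252%; on $40,000,000 that is $900,800.

$901,000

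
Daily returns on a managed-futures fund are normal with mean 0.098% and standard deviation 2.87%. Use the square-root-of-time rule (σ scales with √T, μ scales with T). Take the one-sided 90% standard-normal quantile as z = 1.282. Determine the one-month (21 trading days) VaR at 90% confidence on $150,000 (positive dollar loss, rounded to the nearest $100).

σ_{21d} = 2.87% × √21 = 13.152%; μ_{21d} = 21 × 0.098% = 2.058%.
VaR = −(2.058%) + 1.282 × 13.152% = 14.803%.
On $150,000: 0.14803 × $150,000 = $22,204.

$22,200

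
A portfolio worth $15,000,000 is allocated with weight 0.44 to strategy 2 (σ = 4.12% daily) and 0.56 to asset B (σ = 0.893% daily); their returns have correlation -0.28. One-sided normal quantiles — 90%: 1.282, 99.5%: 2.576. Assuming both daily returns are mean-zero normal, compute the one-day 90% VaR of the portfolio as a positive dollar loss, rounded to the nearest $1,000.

σ_p² = 0.44²·4.12² + 0.56²·0.893² + 2·-0.28·0.44·0.56·4.12·0.893 = 3.0287 (%²).
σ_p = √3.0287 = 1.740%.
VaR = 1.282 × 1.740% = 2.231%; on $15,000,000 that is $334,650.

$335,000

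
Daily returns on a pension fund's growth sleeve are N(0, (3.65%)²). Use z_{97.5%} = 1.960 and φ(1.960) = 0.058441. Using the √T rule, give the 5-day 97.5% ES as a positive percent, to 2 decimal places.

σ_{5d} = 3.65% × √5 = 8.162%.
ES multiplier = φ(z)/(1−α) = 0.058441/0.025 = 2.338.
ES = 8.162% × 2.338 = 19.083%.

19.08%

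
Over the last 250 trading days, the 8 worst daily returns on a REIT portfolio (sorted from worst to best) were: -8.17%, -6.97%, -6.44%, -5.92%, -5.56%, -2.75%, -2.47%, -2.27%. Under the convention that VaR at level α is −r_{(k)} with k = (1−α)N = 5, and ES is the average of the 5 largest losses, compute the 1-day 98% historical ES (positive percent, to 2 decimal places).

The 5 worst returns sum to -33.06%.
ES = −(-33.06%) / 5 = 6.612% ≈ 6.61%.

6.61%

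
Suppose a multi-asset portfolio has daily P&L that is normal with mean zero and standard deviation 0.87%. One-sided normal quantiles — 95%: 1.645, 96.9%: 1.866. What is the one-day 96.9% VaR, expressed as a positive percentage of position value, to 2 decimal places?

1.62%

VaR = z·σ = 1.866 × 0.87% = 1.623%.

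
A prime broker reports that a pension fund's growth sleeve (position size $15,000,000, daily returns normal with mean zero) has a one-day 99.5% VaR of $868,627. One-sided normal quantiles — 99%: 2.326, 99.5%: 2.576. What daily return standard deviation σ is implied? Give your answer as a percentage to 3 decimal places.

2.248%

VaR as a fraction: $868,627 / $15,000,000 = 5.791%.
σ = VaR / z = 5.791% / 2.576 = 2.248%.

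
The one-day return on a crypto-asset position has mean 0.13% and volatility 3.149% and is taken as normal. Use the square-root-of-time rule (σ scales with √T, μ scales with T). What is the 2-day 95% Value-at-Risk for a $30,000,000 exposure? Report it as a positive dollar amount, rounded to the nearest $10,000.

$2,120,000

At 95%, z = 1.645.
σ_{2d} = 3.149% × √2 = 4.453%; μ_{2d} = 2 × 0.13% = 0.260%.
VaR = −(0.260%) + 1.645 × 4.453% = 7.065%.
On $30,000,000: 0.07065 × $30,000,000 = $2,119,500.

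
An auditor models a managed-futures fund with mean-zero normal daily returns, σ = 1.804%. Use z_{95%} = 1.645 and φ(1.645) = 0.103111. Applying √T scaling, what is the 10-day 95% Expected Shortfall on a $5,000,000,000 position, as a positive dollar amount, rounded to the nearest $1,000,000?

σ_{10d} = 1.804% × √10 = 5.705%.
ES multiplier = φ(z)/(1−α) = 0.103111/0.05 = 2.062.
ES = 5.705% × 2.062 = 11.764%; on $5,000,000,000: $588,200,000.

$588,000,000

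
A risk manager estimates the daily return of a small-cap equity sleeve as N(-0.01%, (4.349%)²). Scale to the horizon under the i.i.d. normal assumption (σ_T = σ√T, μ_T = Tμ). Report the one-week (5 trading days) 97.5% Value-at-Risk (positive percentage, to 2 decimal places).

19.11%

At 97.5%, z = 1.960.
σ_{5d} = 4.349% × √5 = 9.725%; μ_{5d} = 5 × -0.01% = -0.050%.
VaR = −(-0.050%) + 1.960 × 9.725% = 19.111%.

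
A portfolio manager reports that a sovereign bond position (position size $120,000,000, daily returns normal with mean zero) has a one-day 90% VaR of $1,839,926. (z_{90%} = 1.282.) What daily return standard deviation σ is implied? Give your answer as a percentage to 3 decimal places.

1.196%

VaR as a fraction: $1,839,926 / $120,000,000 = 1.533%.
σ = VaR / z = 1.533% / 1.282 = 1.196%.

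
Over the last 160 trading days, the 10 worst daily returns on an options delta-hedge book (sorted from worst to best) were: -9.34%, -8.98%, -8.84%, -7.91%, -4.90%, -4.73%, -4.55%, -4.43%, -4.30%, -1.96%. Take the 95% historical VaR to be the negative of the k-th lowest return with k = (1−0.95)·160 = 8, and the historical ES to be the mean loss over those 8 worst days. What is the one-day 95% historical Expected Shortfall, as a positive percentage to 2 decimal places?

6.71%

The 8 worst returns sum to -53.68%.
ES = −(-53.68%) / 8 = 6.71%.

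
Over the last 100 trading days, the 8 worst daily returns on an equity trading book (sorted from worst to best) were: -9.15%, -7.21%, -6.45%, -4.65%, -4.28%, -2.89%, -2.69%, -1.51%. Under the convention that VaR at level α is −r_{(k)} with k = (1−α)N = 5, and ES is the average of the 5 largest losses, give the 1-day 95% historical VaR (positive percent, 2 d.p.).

k = 5; the 5th lowest return is -4.28%, so VaR = 4.28%.

4.28%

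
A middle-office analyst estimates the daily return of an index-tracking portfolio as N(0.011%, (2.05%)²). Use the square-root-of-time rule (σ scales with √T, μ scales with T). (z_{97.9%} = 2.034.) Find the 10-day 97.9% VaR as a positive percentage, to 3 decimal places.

13.076%

σ_{10d} = 2.05% × √10 = 6.483%; μ_{10d} = 10 × 0.011% = 0.110%.
VaR = −(0.110%) + 2.034 × 6.483% = 13.076%.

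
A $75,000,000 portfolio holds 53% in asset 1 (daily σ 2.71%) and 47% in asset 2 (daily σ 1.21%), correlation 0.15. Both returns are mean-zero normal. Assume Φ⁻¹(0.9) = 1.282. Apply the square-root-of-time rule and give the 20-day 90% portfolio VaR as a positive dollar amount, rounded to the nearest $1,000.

σ_p = √(0.53²·2.71² + 0.47²·1.21² + 2·0.15·0.53·0.47·2.71·1.21) = 1.622%.
σ_{20d} = 1.622% × √20 = 7.254%.
VaR = 1.282 × 7.254% = 9.300%; on $75,000,000 that is $6,975,000.

$6,975,000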